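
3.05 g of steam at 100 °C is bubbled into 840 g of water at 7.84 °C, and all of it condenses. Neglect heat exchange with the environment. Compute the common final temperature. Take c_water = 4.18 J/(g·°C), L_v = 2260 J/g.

T_f ≈ 10.1 °C

Energy conservation, ΣQ = 0:
latent heat released on condensation: 3.05×2260 = 6893; condensate cools 100→T: 3.05×4.18×(T − 100) = 12.75(T − 100); original water: 3511.2(T − 7.84)
3523.9 T = 6893 + 1274.9 + 27528 = 35696
T ≈ 10.13 °C — below 100 °C, confirming all the steam condensed.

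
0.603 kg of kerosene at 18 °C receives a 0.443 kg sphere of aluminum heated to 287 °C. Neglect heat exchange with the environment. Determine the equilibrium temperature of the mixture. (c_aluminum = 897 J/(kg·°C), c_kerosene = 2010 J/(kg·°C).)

T_f ≈ 84.4 °C

With ΣQ=0 the equilibrium temperature is the m·c-weighted mean:
T_f = (397.37×287 + 1212×18) / (397.37 + 1212)
    = 135862 / 1609.4 ≈ 84.42 °C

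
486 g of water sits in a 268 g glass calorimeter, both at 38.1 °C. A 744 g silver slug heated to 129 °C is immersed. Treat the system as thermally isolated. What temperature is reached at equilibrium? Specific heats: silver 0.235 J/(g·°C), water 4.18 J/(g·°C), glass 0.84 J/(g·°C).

T_f = Σ m_i c_i T_i / Σ m_i c_i:
T_f = (174.84*129 + 2031.5*38.1 + 225.12*38.1) / (174.84 + 2031.5 + 225.12)
    = 108531 / 2431.4 ≈ 44.64 °C

T_f ≈ 44.6 °C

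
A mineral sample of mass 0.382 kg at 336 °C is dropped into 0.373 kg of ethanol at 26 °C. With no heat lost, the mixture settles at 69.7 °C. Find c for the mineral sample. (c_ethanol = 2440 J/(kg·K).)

Conservation of energy gives ΣQ = 0:
0.382·c·(69.7 − 336) + 0.373·2440·(69.7 − 26) = 0
-101.73 c = -39772
c = -39772/-101.73 ≈ 391 J/(kg·K)

c ≈ 391 J/(kg·K)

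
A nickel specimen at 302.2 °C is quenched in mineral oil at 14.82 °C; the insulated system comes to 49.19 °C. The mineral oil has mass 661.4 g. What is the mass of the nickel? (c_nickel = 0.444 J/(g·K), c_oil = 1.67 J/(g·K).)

m ≈ 338 g

Let T be the final temperature. ΣQ_i = 0:
m·0.444·(49.19 − 302.2) + 661.4·1.67·(49.19 − 14.82) = 0
-112.34 m = -37963
m = -37963/-112.34 ≈ 337.9 g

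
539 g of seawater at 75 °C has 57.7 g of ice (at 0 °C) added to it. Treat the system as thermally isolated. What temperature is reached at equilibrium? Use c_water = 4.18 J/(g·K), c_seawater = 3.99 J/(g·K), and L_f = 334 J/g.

T_f ≈ 59.4 °C

Setting the total heat transfer to zero:
fusion: m_ice L_f = 57.7×334 = 19272; meltwater 0→T: 57.7×4.18×T = 241.19 T; seawater cools: 539×3.99×(T − 75) = 2150.6(T − 75)
2391.8 T = 161296 − 19272 = 142024
T ≈ 59.38 °C (positive, so assuming full melt was valid).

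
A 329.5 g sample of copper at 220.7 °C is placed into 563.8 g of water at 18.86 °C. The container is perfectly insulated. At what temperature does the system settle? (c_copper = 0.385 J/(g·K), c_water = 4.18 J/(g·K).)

Energy conservation, ΣQ = 0:
329.5·0.385·(T − 220.7) + 563.8·4.18·(T − 18.86) = 0
2483.5 T = 72445
T = 72445 / 2483.5 = 29.2 °C

T_f ≈ 29.2 °C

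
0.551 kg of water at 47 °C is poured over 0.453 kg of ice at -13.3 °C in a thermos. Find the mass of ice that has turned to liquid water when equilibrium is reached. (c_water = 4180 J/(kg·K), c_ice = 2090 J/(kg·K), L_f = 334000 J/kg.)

m_melted ≈ 0.286 kg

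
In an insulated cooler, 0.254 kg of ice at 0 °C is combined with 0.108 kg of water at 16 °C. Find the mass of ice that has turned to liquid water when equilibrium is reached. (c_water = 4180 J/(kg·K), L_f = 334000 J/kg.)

m_melted ≈ 0.0216 kg

Cooling the water to 0 °C releases 0.108×4180×16 = 7223 J.
To melt every bit of ice: 0.254×334000 = 84836 J.
That's not enough to melt it all — equilibrium is at 0 °C with ice remaining.
m_melt = 7223 / L_f = 0.02163 kg.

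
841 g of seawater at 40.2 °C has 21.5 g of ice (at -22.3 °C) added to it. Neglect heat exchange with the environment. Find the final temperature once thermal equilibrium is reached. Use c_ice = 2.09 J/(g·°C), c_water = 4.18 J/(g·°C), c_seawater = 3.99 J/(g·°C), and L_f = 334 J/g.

T_f ≈ 36.8 °C

Heat gained plus heat lost sum to zero:
warm ice to 0 °C: 21.5×2.09×(0 − (-22.3)) = 1002.1
  melt ice: 21.5×334 = 7181
  warm the meltwater: 89.87 T
  seawater: 3355.6(T − 40.2)
3445.5 T = 134895 − 8183.1 = 126712
T ≈ 36.78 °C (positive, so assuming full melt was valid).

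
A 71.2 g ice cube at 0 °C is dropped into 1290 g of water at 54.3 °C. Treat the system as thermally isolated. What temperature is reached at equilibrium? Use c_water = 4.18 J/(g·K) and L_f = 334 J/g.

Sum of m c ΔT and latent-heat terms is zero:
fusion: m_ice L_f = 71.2×334 = 23781
  warm the meltwater: 297.62 T
  water cools: 1290×4.18×(T − 54.3) = 5392.2(T − 54.3)
5689.8 T = 292796 − 23781 = 269016
T ≈ 47.28 °C (positive, so assuming full melt was valid).

T_f ≈ 47.3 °C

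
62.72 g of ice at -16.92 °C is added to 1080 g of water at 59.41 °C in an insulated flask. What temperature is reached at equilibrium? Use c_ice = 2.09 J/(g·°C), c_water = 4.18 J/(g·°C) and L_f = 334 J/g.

T_f ≈ 51.3 °C

Taking heat into each body as positive, Σ m c ΔT = 0:
warm ice to 0 °C: 62.72×2.09×(0 − (-16.92)) = 2218; melt ice: 62.72×334 = 20948; warm the meltwater: 262.17 T; water cools: 1080×4.18×(T − 59.41) = 4514.4(T − 59.41)
4776.6 T = 268201 − 23166 = 245034
T ≈ 51.30 °C — above 0 °C, consistent with complete melting.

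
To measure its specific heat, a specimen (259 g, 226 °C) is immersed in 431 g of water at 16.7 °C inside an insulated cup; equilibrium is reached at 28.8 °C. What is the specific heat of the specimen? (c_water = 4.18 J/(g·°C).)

Taking heat into each body as positive, Σ m c ΔT = 0:
259×c×(28.8 − 226) + 431×4.18×(28.8 − 16.7) = 0
-51075 c = -21799
c = -21799/-51075 ≈ 0.4268 J/(g·°C)

c ≈ 0.427 J/(g·°C)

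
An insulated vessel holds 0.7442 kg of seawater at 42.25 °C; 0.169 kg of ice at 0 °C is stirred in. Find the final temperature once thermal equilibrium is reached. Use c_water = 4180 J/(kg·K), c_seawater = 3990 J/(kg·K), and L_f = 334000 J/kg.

T_f ≈ 18.8 °C

Energy balance with sensible and latent terms:
latent heat to melt: 0.169·334000 = 56446; meltwater 0→T: 0.169·4180·T = 706.42 T; seawater: 2969.4(T − 42.25)
3675.8 T = 125455 − 56446 = 69009
T ≈ 18.77 °C — above 0 °C, consistent with complete melting.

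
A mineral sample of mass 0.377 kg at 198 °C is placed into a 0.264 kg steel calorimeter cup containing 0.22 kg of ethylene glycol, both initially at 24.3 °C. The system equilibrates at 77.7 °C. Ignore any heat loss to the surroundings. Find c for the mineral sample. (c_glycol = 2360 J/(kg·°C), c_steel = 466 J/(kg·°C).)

Net heat exchanged in the isolated system is zero:
0.377×c×(77.7 − 198) + 0.22×2360×(77.7 − 24.3) + 0.264×466×(77.7 − 24.3) = 0
-45.35 c = -34295
c = -34295/-45.35 ≈ 756.2 J/(kg·°C)

c ≈ 756 J/(kg·°C)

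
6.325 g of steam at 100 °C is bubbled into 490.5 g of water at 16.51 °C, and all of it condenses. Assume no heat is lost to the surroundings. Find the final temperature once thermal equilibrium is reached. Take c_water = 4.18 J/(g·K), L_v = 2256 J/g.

Net heat exchanged in the isolated system is zero:
latent heat released on condensation: 6.325×2256 = 14269
  condensate cools 100→T: 6.325×4.18×(T − 100) = 26.44(T − 100)
  water warms: 490.5×4.18×(T − 16.51) = 2050.3(T − 16.51)
2076.7 T = 14269 + 2643.8 + 33850 = 50763
T ≈ 24.44 °C, under the boiling point, so the assumption holds.

T_f ≈ 24.4 °C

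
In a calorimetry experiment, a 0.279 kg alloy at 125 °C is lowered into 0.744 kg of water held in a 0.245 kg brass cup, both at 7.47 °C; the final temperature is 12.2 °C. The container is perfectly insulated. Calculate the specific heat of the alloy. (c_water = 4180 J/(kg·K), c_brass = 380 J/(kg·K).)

c ≈ 481 J/(kg·K)

Energy conservation, ΣQ = 0:
0.279×c×(12.2 − 125) + 0.744×4180×(12.2 − 7.47) + 0.245×380×(12.2 − 7.47) = 0
-31.47 c = -15150
c = -15150/-31.47 ≈ 481.4 J/(kg·K)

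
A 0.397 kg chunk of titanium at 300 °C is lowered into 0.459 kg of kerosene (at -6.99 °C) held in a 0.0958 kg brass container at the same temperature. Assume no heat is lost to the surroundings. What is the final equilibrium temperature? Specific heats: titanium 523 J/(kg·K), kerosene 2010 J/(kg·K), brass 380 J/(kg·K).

Net heat exchanged in the isolated system is zero:
0.397·523·(T − 300) + 0.459·2010·(T − (-6.99)) + 0.0958·380·(T − (-6.99)) = 0
207.63(T − 300) + 922.59(T − (-6.99)) + 36.4(T − (-6.99)) = 0
1166.6 T = 55586
T = 55586/1166.6 ≈ 47.65 °C

T_f ≈ 47.6 °C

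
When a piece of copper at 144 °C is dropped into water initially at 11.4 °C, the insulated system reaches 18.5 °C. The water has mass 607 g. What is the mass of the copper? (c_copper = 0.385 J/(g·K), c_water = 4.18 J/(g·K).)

m ≈ 373 g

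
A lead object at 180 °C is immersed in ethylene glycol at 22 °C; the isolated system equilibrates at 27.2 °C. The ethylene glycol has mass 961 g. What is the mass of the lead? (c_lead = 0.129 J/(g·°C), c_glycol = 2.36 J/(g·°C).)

m ≈ 598 g

Taking heat into each body as positive, Σ m c ΔT = 0:
m·0.129·(27.2 − 180) + 961·2.36·(27.2 − 22) = 0
-19.71 m = -11793
m = -11793/-19.71 ≈ 598.3 g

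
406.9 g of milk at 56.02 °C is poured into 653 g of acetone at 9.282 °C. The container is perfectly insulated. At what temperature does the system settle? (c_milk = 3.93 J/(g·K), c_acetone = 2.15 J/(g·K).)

Net heat exchanged in the isolated system is zero:
406.9×3.93×(T − 56.02) + 653×2.15×(T − 9.282) = 0
1599.1(T − 56.02) + 1404(T − 9.282) = 0
(1599.1 + 1404) T = 1599.1×56.02 + 1404×9.282
T ≈ 34.17 °C

T_f ≈ 34.2 °C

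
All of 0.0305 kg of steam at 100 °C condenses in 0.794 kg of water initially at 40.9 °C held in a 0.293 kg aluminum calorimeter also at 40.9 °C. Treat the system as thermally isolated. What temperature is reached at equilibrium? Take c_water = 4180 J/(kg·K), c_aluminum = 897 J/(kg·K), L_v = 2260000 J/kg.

Setting the total heat transfer to zero:
steam→water at 100 °C releases m L_v = 0.0305·2260000 = 68930; condensed water 100 °C→T: 127.49(T − 100); original water: 3318.9(T − 40.9); aluminum cup: 0.293·897·(T − 40.9) = 262.82(T − 40.9)
3709.2 T = 68930 + 12749 + 146493 = 228172
T ≈ 61.51 °C (< 100 °C, so full condensation is consistent).

T_f ≈ 61.5 °C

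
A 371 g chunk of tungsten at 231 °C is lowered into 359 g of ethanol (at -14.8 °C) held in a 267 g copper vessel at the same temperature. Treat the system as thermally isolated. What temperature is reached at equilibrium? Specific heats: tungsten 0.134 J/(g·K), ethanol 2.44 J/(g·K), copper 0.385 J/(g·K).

T_f ≈ -2.9 °C

T_f = Σ m_i c_i T_i / Σ m_i c_i:
T_f = (49.71·231 + 875.96·(-14.8) + 102.8·(-14.8)) / (49.71 + 875.96 + 102.8)
    = -3001.6 / 1028.5 ≈ -2.92 °C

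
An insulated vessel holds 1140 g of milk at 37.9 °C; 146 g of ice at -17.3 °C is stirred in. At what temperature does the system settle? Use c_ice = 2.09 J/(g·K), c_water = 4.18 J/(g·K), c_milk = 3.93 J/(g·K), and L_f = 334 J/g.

T_f ≈ 22.7 °C

Taking heat into each body as positive, Σ m c ΔT = 0:
ice -17.3→0 °C: 146·2.09·17.3 = 5278.9; melt ice: 146·334 = 48764; warm the meltwater: 610.28 T; milk cools: 1140·3.93·(T − 37.9) = 4480.2(T − 37.9)
5090.5 T = 169800 − 54043 = 115757
T ≈ 22.74 °C — above 0 °C, consistent with complete melting.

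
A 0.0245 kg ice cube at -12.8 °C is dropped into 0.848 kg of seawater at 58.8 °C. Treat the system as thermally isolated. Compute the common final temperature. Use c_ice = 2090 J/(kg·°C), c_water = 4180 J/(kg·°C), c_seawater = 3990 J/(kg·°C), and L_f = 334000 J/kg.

T_f ≈ 54.5 °C

Conservation of energy gives ΣQ = 0:
warm ice to 0 °C: 0.0245×2090×(0 − (-12.8)) = 655.42
  melt ice: 0.0245×334000 = 8183
  meltwater 0→T: 0.0245×4180×T = 102.41 T
  seawater: 3383.5(T − 58.8)
3485.9 T = 198951 − 8838.4 = 190113
T ≈ 54.54 °C — above 0 °C, consistent with complete melting.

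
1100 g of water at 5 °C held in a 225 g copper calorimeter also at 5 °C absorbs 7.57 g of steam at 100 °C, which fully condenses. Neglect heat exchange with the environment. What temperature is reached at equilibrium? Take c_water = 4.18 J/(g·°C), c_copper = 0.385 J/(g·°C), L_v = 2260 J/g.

T_f ≈ 9.3 °C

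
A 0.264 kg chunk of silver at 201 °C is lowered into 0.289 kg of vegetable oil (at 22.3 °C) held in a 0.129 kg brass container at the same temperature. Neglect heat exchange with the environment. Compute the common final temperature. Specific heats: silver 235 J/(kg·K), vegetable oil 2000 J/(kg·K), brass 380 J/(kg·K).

T_f ≈ 38.4 °C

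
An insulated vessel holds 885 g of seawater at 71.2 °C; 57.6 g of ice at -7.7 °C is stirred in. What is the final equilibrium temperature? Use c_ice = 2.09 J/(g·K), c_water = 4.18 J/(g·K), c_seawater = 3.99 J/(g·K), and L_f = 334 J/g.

T_f ≈ 61.3 °C

Energy balance with sensible and latent terms:
warm ice to 0 °C: 57.6×2.09×(0 − (-7.7)) = 926.96; latent heat to melt: 57.6×334 = 19238; meltwater 0→T: 57.6×4.18×T = 240.77 T; seawater: 3531.2(T − 71.2)
3771.9 T = 251418 − 20165 = 231253
T ≈ 61.31 °C. Since T > 0 °C, the all-ice-melts assumption holds.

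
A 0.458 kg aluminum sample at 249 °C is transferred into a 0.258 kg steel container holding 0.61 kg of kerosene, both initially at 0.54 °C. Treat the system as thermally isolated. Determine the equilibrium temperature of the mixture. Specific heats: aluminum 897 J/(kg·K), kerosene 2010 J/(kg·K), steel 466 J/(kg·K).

With ΣQ=0 the equilibrium temperature is the m·c-weighted mean:
T_f = (410.83×249 + 1226.1×0.54 + 120.23×0.54) / (410.83 + 1226.1 + 120.23)
    = 103023 / 1757.2 ≈ 58.63 °C

T_f ≈ 58.6 °C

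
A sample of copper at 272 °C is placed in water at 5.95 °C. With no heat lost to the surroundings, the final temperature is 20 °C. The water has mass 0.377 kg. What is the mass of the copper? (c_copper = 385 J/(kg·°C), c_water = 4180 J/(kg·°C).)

m ≈ 0.228 kg

|Q_copper| = |Q_water|:
m·385·(272 − 20) = 0.377·4180·(20 − 5.95)
97020 m = 22141  ⇒  m ≈ 0.2282 kg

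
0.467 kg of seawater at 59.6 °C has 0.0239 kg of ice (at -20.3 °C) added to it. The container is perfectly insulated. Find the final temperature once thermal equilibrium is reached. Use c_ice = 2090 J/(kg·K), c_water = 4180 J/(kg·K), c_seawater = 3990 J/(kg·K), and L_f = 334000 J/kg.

Setting the total heat transfer to zero:
ice -20.3→0 °C: 0.0239×2090×20.3 = 1014
  fusion: m_ice L_f = 0.0239×334000 = 7982.6
  meltwater 0→T: 0.0239×4180×T = 99.9 T
  seawater: 1863.3(T − 59.6)
1963.2 T = 111054 − 8996.6 = 102058
T ≈ 51.98 °C (positive, so assuming full melt was valid).

T_f ≈ 52.0 °C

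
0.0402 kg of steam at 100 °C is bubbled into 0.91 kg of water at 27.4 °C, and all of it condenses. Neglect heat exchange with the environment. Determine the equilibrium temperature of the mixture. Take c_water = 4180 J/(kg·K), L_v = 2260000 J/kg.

Conservation of energy gives ΣQ = 0:
condense steam: −0.0402·2260000 = −90852
  condensate cools 100→T: 0.0402·4180·(T − 100) = 168.04(T − 100)
  water warms: 0.91·4180·(T − 27.4) = 3803.8(T − 27.4)
3971.8 T = 90852 + 16804 + 104224 = 211880
T ≈ 53.35 °C (< 100 °C, so full condensation is consistent).

T_f ≈ 53.3 °C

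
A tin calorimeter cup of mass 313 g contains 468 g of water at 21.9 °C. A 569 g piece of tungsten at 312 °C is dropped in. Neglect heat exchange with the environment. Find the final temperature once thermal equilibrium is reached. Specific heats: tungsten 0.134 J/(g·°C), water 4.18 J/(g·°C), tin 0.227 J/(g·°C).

Net heat exchanged in the isolated system is zero:
569×0.134×(T − 312) + 468×4.18×(T − 21.9) + 313×0.227×(T − 21.9) = 0
76.25(T − 312) + 1956.2(T − 21.9) + 71.05(T − 21.9) = 0
(76.25 + 1956.2 + 71.05) T = 76.25×312 + 1956.2×21.9 + 71.05×21.9
T = 68186/2103.5 ≈ 32.42 °C

T_f ≈ 32.4 °C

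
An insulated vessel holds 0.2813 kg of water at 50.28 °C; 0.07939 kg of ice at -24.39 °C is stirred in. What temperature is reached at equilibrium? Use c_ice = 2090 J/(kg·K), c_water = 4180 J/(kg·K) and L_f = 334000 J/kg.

Energy balance with sensible and latent terms:
warm ice to 0 °C: 0.07939×2090×(0 − (-24.39)) = 4046.9
  latent heat to melt: 0.07939×334000 = 26516
  warm the meltwater: 331.85 T
  water: 1175.8(T − 50.28)
1507.7 T = 59121 − 30563 = 28558
T ≈ 18.94 °C. Since T > 0 °C, the all-ice-melts assumption holds.

T_f ≈ 18.9 °C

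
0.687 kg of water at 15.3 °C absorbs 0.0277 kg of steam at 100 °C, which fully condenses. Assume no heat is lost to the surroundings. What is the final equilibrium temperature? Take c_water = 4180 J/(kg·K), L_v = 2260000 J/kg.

Taking heat into each body as positive, Σ m c ΔT = 0:
latent heat released on condensation: 0.0277×2260000 = 62602
  condensed water 100 °C→T: 115.79(T − 100)
  water warms: 0.687×4180×(T − 15.3) = 2871.7(T − 15.3)
2987.4 T = 62602 + 11579 + 43936 = 118117
T ≈ 39.54 °C, under the boiling point, so the assumption holds.

T_f ≈ 39.5 °C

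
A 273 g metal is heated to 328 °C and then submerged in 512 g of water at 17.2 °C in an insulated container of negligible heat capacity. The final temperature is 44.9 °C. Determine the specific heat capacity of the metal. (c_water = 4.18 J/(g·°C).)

c ≈ 0.767 J/(g·°C)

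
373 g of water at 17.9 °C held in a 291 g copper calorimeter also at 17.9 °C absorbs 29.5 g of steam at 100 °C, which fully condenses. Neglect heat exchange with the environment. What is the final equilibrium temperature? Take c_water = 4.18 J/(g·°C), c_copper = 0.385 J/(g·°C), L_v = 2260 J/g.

T_f ≈ 60.7 °C

Taking heat into each body as positive, Σ m c ΔT = 0:
condense steam: −29.5·2260 = −66670
  condensed water 100 °C→T: 123.31(T − 100)
  water warms: 373·4.18·(T − 17.9) = 1559.1(T − 17.9)
  cup: 112.03(T − 17.9)
1794.5 T = 66670 + 12331 + 29914 = 108915
T ≈ 60.69 °C (< 100 °C, so full condensation is consistent).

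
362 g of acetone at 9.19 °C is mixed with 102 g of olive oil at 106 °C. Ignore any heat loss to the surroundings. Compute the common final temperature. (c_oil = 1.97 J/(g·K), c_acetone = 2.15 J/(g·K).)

T_f ≈ 29.1 °C

Taking heat into each body as positive, Σ m c ΔT = 0:
102·1.97·(T − 106) + 362·2.15·(T − 9.19) = 0
200.94(T − 106) + 778.3(T − 9.19) = 0
(200.94 + 778.3) T = 200.94·106 + 778.3·9.19
T ≈ 29.06 °C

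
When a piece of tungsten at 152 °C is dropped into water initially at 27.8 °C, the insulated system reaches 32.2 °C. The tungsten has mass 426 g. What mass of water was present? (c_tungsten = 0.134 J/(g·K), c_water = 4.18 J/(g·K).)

m ≈ 372 g

Net heat exchanged in the isolated system is zero:
426·0.134·(32.2 − 152) + m·4.18·(32.2 − 27.8) = 0
18.39 m = 6838.7
m = 6838.7/18.39 ≈ 371.8 g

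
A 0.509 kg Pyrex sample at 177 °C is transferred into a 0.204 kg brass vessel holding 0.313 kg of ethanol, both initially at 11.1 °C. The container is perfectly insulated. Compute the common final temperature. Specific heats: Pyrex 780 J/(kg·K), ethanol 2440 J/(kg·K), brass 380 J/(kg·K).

T_f ≈ 64.3 °C

T_f = Σ m_i c_i T_i / Σ m_i c_i:
T_f = (397.02·177 + 763.72·11.1 + 77.52·11.1) / (397.02 + 763.72 + 77.52)
    = 79610 / 1238.3 ≈ 64.29 °C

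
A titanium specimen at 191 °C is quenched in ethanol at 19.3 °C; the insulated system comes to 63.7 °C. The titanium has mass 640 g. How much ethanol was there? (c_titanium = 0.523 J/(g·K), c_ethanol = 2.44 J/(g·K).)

m ≈ 393 g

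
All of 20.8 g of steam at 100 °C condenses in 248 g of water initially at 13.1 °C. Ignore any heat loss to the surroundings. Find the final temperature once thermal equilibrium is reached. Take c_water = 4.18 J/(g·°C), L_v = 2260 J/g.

T_f ≈ 61.7 °C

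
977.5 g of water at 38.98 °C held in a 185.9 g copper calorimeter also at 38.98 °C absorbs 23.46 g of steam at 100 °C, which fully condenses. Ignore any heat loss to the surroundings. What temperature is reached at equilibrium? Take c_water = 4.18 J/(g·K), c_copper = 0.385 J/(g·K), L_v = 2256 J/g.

T_f ≈ 52.8 °C

Energy balance with sensible and latent terms:
latent heat released on condensation: 23.46·2256 = 52926
  condensate cools 100→T: 23.46·4.18·(T − 100) = 98.06(T − 100)
  original water: 4085.9(T − 38.98)
  copper cup: 185.9·0.385·(T − 38.98) = 71.57(T − 38.98)
4255.6 T = 52926 + 9806.3 + 162060 = 224792
T ≈ 52.82 °C — below 100 °C, confirming all the steam condensed.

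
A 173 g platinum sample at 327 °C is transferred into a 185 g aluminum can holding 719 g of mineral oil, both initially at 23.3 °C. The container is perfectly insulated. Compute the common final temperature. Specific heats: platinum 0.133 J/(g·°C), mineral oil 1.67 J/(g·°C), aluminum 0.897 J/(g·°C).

T_f ≈ 28.3 °C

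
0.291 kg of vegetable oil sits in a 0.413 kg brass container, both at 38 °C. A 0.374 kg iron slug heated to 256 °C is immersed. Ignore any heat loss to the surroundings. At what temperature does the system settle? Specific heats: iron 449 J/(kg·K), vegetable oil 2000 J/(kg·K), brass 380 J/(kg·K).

T_f ≈ 78.4 °C

Conservation of energy gives ΣQ = 0:
0.374*449*(T − 256) + 0.291*2000*(T − 38) + 0.413*380*(T − 38) = 0
167.93(T − 256) + 582(T − 38) + 156.94(T − 38) = 0
(167.93 + 582 + 156.94) T = 167.93*256 + 582*38 + 156.94*38
T = 71069/906.87 ≈ 78.37 °C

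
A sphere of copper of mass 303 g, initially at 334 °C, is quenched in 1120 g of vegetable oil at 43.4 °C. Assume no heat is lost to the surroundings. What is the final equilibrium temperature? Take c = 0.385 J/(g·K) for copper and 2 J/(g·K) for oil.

Set heat shed by the hot body equal to heat absorbed by the cold body:
303×0.385×(334 − T) = 1120×2×(T − 43.4)
116.66(334 − T) = 2240(T − 43.4)
2356.7 T = 136179  ⇒  T ≈ 57.78 °C

T_f ≈ 57.8 °C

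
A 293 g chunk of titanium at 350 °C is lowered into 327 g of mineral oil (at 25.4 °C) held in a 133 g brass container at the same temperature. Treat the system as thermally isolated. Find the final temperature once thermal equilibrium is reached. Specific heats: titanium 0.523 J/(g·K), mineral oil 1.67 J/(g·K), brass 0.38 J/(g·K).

T_f ≈ 91.7 °C

Net heat exchanged in the isolated system is zero:
293*0.523*(T − 350) + 327*1.67*(T − 25.4) + 133*0.38*(T − 25.4) = 0
153.24(T − 350) + 546.09(T − 25.4) + 50.54(T − 25.4) = 0
749.87 T = 68788
T ≈ 91.73 °C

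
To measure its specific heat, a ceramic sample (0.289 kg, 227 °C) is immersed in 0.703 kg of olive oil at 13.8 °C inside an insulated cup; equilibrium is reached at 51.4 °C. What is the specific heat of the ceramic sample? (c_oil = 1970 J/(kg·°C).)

Setting the total heat transfer to zero:
0.289·c·(51.4 − 227) + 0.703·1970·(51.4 − 13.8) = 0
-50.75 c = -52073
c = -52073/-50.75 ≈ 1026 J/(kg·°C)

c ≈ 1030 J/(kg·°C)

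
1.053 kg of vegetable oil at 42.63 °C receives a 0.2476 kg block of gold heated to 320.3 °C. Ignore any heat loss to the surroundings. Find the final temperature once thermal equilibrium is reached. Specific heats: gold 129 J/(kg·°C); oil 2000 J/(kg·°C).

Heat gained plus heat lost sum to zero:
0.2476×129×(T − 320.3) + 1.053×2000×(T − 42.63) = 0
(31.94 + 2106) T = 31.94×320.3 + 2106×42.63
T = 100009/2137.9 ≈ 46.78 °C

T_f ≈ 46.8 °C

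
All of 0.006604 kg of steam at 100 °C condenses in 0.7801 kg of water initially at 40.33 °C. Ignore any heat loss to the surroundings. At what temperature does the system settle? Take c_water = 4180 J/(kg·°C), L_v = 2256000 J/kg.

Taking heat into each body as positive, Σ m c ΔT = 0:
condense steam: −0.006604×2256000 = −14899
  condensed water 100 °C→T: 27.6(T − 100)
  water warms: 0.7801×4180×(T − 40.33) = 3260.8(T − 40.33)
3288.4 T = 14899 + 2760.5 + 131509 = 149168
T ≈ 45.36 °C, under the boiling point, so the assumption holds.

T_f ≈ 45.4 °C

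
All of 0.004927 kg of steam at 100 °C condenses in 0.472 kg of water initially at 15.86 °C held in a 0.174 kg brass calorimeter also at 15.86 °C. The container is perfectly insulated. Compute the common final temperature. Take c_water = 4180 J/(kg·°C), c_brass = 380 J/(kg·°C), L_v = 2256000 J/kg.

Net heat exchanged in the isolated system is zero:
latent heat released on condensation: 0.004927·2256000 = 11115
  condensate cools 100→T: 0.004927·4180·(T − 100) = 20.59(T − 100)
  original water: 1973(T − 15.86)
  brass cup: 0.174·380·(T − 15.86) = 66.12(T − 15.86)
2059.7 T = 11115 + 2059.5 + 32340 = 45515
T ≈ 22.10 °C — below 100 °C, confirming all the steam condensed.

T_f ≈ 22.1 °C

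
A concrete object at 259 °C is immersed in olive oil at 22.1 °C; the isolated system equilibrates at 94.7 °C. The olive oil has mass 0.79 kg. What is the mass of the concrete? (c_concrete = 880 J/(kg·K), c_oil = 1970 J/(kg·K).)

Net heat exchanged in the isolated system is zero:
m×880×(94.7 − 259) + 0.79×1970×(94.7 − 22.1) = 0
-144584 m = -112987
m = -112987/-144584 ≈ 0.7815 kg

m ≈ 0.781 kg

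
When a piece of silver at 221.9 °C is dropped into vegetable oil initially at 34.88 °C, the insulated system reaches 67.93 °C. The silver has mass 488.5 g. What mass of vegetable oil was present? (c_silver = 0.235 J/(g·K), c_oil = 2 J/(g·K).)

Heat gained plus heat lost sum to zero:
488.5·0.235·(67.93 − 221.9) + m·2·(67.93 − 34.88) = 0
66.1 m = 17675
m = 17675/66.1 ≈ 267.4 g

m ≈ 267 g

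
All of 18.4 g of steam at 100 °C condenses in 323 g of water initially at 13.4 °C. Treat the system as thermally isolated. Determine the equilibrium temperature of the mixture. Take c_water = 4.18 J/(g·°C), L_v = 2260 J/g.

Let T be the final temperature. ΣQ_i = 0:
latent heat released on condensation: 18.4×2260 = 41584; condensate cools 100→T: 18.4×4.18×(T − 100) = 76.91(T − 100); water warms: 323×4.18×(T − 13.4) = 1350.1(T − 13.4)
1427.1 T = 41584 + 7691.2 + 18092 = 67367
T ≈ 47.21 °C (< 100 °C, so full condensation is consistent).

T_f ≈ 47.2 °C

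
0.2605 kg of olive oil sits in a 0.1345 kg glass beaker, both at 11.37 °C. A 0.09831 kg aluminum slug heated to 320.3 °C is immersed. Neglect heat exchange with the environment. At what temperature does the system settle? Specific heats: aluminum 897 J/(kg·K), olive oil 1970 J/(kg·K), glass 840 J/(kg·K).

Setting the total heat transfer to zero:
0.09831·897·(T − 320.3) + 0.2605·1970·(T − 11.37) + 0.1345·840·(T − 11.37) = 0
714.35 T = 35365
T = 35365/714.35 ≈ 49.51 °C

T_f ≈ 49.5 °C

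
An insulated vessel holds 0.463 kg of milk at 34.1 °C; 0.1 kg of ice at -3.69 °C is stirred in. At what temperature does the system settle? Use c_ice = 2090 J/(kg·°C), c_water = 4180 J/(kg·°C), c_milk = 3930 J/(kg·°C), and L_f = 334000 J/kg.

Setting the total heat transfer to zero:
warm ice to 0 °C: 0.1·2090·(0 − (-3.69)) = 771.21
  fusion: m_ice L_f = 0.1·334000 = 33400
  warm the meltwater: 418 T
  milk: 1819.6(T − 34.1)
2237.6 T = 62048 − 34171 = 27877
T ≈ 12.46 °C — above 0 °C, consistent with complete melting.

T_f ≈ 12.5 °C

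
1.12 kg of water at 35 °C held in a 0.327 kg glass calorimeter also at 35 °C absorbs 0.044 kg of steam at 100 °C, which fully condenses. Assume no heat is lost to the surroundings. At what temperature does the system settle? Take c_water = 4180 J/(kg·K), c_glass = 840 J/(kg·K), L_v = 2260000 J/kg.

T_f ≈ 56.7 °C

Conservation of energy gives ΣQ = 0:
steam→water at 100 °C releases m L_v = 0.044×2260000 = 99440; condensed water 100 °C→T: 183.92(T − 100); original water: 4681.6(T − 35); cup: 274.68(T − 35)
5140.2 T = 99440 + 18392 + 173470 = 291302
T ≈ 56.67 °C (< 100 °C, so full condensation is consistent).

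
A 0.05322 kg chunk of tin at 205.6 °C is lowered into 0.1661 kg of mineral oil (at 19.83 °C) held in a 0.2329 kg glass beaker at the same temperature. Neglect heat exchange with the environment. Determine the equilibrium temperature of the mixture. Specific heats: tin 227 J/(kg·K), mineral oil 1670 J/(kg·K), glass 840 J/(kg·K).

T_f ≈ 24.5 °C

Taking heat into each body as positive, Σ m c ΔT = 0:
0.05322·227·(T − 205.6) + 0.1661·1670·(T − 19.83) + 0.2329·840·(T − 19.83) = 0
12.08(T − 205.6) + 277.39(T − 19.83) + 195.64(T − 19.83) = 0
(12.08 + 277.39 + 195.64) T = 12.08·205.6 + 277.39·19.83 + 195.64·19.83
T ≈ 24.46 °C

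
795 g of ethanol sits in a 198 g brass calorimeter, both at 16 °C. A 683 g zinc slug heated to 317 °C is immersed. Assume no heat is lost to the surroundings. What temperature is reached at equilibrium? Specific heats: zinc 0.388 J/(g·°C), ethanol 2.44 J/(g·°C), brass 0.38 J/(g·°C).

With ΣQ=0 the equilibrium temperature is the m·c-weighted mean:
T_f = (265×317 + 1939.8×16 + 75.24×16) / (265 + 1939.8 + 75.24)
    = 116247 / 2280 ≈ 50.98 °C

T_f ≈ 51.0 °C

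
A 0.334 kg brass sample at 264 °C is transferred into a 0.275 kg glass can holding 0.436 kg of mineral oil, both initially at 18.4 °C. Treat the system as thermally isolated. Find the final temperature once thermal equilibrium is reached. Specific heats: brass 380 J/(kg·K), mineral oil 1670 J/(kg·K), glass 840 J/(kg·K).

Taking heat into each body as positive, Σ m c ΔT = 0:
0.334×380×(T − 264) + 0.436×1670×(T − 18.4) + 0.275×840×(T − 18.4) = 0
126.92(T − 264) + 728.12(T − 18.4) + 231(T − 18.4) = 0
1086 T = 51155
T = 51155 / 1086 = 47.1 °C

T_f ≈ 47.1 °C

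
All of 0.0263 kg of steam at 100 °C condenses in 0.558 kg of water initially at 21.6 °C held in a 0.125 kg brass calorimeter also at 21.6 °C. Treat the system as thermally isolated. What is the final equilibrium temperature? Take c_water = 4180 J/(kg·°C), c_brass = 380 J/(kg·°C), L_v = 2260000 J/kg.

T_f ≈ 48.9 °C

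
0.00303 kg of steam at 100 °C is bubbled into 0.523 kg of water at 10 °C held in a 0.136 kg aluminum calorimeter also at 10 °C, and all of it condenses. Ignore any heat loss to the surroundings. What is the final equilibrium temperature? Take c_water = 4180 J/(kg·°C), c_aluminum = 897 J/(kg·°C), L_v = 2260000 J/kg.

T_f ≈ 13.4 °C

Setting the total heat transfer to zero:
latent heat released on condensation: 0.00303×2260000 = 6847.8; condensate cools 100→T: 0.00303×4180×(T − 100) = 12.67(T − 100); water warms: 0.523×4180×(T − 10) = 2186.1(T − 10); cup: 121.99(T − 10)
2320.8 T = 6847.8 + 1266.5 + 23081 = 31196
T ≈ 13.44 °C, under the boiling point, so the assumption holds.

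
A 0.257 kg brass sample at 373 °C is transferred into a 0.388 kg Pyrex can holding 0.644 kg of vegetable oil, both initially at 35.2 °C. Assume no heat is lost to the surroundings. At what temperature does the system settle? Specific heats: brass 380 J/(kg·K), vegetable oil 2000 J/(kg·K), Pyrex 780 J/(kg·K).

Conservation of energy gives ΣQ = 0:
0.257×380×(T − 373) + 0.644×2000×(T − 35.2) + 0.388×780×(T − 35.2) = 0
97.66(T − 373) + 1288(T − 35.2) + 302.64(T − 35.2) = 0
(97.66 + 1288 + 302.64) T = 97.66×373 + 1288×35.2 + 302.64×35.2
T ≈ 54.74 °C

T_f ≈ 54.7 °C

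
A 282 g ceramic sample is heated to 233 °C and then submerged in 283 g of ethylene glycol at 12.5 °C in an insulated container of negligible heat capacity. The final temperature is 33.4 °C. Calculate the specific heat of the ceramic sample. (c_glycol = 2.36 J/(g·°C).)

Setting the total heat transfer to zero:
282·c·(33.4 − 233) + 283·2.36·(33.4 − 12.5) = 0
-56287 c = -13959
c = -13959/-56287 ≈ 0.248 J/(g·°C)

c ≈ 0.248 J/(g·°C)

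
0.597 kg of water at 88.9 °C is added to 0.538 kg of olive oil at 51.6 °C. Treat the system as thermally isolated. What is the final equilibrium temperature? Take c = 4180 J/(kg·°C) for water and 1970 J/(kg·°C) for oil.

T_f ≈ 77.8 °C

|Q_water| = |Q_oil|:
0.597·4180·(88.9 − T) = 0.538·1970·(T − 51.6)
2495.5(88.9 − T) = 1059.9(T − 51.6)
3555.3 T = 276535  ⇒  T ≈ 77.78 °C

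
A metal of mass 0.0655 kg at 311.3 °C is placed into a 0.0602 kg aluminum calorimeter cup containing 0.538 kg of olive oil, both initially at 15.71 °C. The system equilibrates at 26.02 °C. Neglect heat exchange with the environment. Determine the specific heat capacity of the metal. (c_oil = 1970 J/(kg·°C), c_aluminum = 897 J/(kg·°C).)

c ≈ 615 J/(kg·°C)

Net heat exchanged in the isolated system is zero:
0.0655×c×(26.02 − 311.3) + 0.538×1970×(26.02 − 15.71) + 0.0602×897×(26.02 − 15.71) = 0
-18.69 c = -11484
c = -11484/-18.69 ≈ 614.6 J/(kg·°C)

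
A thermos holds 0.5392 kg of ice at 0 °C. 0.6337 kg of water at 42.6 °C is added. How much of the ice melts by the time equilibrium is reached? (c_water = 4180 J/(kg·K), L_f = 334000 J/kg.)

m_melted ≈ 0.338 kg

Water can give up m c ΔT = 0.6337×4180×42.6 = 112842 J before reaching 0 °C.
Melting all 0.5392 kg of ice would need 0.5392×334000 = 180093 J.
That's not enough to melt it all — equilibrium is at 0 °C with ice remaining.
Mass melted = 112842/334000 ≈ 0.3378 kg.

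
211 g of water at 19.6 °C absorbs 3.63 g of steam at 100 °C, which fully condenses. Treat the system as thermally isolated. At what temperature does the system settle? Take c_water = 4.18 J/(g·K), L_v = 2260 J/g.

T_f ≈ 30.1 °C

Energy conservation, ΣQ = 0:
condense steam: −3.63·2260 = −8203.8
  condensed water 100 °C→T: 15.17(T − 100)
  original water: 881.98(T − 19.6)
897.15 T = 8203.8 + 1517.3 + 17287 = 27008
T ≈ 30.10 °C (< 100 °C, so full condensation is consistent).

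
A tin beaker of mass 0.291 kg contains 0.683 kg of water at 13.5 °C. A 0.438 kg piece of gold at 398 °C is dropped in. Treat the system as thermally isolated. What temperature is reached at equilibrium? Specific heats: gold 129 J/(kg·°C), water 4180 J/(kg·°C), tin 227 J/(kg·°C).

T_f ≈ 20.8 °C

Taking heat into each body as positive, Σ m c ΔT = 0:
0.438×129×(T − 398) + 0.683×4180×(T − 13.5) + 0.291×227×(T − 13.5) = 0
56.5(T − 398) + 2854.9(T − 13.5) + 66.06(T − 13.5) = 0
2977.5 T = 61921
T = 61921 / 2977.5 = 20.8 °C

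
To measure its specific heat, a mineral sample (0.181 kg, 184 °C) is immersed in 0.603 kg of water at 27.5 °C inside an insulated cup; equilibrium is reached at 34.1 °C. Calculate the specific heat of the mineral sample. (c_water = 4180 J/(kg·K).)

Setting the total heat transfer to zero:
0.181×c×(34.1 − 184) + 0.603×4180×(34.1 − 27.5) = 0
-27.13 c = -16636
c = -16636/-27.13 ≈ 613.1 J/(kg·K)

c ≈ 613 J/(kg·K)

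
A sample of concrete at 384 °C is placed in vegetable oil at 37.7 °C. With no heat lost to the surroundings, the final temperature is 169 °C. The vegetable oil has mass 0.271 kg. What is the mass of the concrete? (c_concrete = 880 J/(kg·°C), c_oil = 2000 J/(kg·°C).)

m ≈ 0.376 kg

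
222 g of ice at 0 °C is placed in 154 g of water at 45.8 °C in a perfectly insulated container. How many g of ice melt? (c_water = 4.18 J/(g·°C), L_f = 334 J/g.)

Cooling the water to 0 °C releases 154×4.18×45.8 = 29482 J.
To melt every bit of ice: 222×334 = 74148 J.
Since 29482 < 74148 J, not all the ice melts; equilibrium is at 0 °C.
m_melted×334 = 29482  ⇒  m_melted ≈ 88.27 g.

m_melted ≈ 88.3 g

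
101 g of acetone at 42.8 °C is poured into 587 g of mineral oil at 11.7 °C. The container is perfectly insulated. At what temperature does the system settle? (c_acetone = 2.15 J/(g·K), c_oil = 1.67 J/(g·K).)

T_f ≈ 17.3 °C

Taking heat into each body as positive, Σ m c ΔT = 0:
101*2.15*(T − 42.8) + 587*1.67*(T − 11.7) = 0
217.15(T − 42.8) + 980.29(T − 11.7) = 0
(217.15 + 980.29) T = 217.15*42.8 + 980.29*11.7
T = 20763 / 1197.4 = 17.3 °C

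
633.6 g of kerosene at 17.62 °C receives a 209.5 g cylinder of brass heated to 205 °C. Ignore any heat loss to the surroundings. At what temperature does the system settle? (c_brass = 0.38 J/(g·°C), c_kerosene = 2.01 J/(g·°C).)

With ΣQ=0 the equilibrium temperature is the m·c-weighted mean:
T_f = (79.61×205 + 1273.5×17.62) / (79.61 + 1273.5)
    = 38760 / 1353.1 ≈ 28.64 °C

T_f ≈ 28.6 °C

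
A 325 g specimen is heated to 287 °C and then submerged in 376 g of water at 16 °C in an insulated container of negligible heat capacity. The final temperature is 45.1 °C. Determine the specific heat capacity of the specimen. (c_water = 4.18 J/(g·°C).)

c ≈ 0.582 J/(g·°C)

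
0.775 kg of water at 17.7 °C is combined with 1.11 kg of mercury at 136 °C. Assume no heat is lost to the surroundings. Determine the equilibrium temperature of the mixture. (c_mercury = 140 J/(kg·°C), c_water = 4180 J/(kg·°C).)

Setting the total heat transfer to zero:
1.11*140*(T − 136) + 0.775*4180*(T − 17.7) = 0
3394.9 T = 78474
T = 78474 / 3394.9 = 23.1 °C

T_f ≈ 23.1 °C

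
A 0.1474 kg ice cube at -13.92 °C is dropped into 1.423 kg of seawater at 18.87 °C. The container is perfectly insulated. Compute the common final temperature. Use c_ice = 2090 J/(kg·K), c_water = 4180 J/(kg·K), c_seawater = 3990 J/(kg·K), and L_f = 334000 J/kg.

Energy balance with sensible and latent terms:
warm ice to 0 °C: 0.1474×2090×(0 − (-13.92)) = 4288.3; melt ice: 0.1474×334000 = 49232; warm the meltwater: 616.13 T; seawater: 5677.8(T − 18.87)
6293.9 T = 107140 − 53520 = 53620
T ≈ 8.52 °C — above 0 °C, consistent with complete melting.

T_f ≈ 8.5 °C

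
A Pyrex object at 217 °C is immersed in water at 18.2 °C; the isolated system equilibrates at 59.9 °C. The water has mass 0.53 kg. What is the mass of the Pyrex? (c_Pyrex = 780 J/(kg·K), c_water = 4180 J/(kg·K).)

m ≈ 0.754 kg

Taking heat into each body as positive, Σ m c ΔT = 0:
m·780·(59.9 − 217) + 0.53·4180·(59.9 − 18.2) = 0
-122538 m = -92382
m = -92382/-122538 ≈ 0.7539 kg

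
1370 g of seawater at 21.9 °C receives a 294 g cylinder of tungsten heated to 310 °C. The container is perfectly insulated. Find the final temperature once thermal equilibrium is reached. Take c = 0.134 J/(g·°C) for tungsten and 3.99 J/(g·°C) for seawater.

T_f ≈ 24.0 °C

Heat gained plus heat lost sum to zero:
294·0.134·(T − 310) + 1370·3.99·(T − 21.9) = 0
5505.7 T = 131925
T = 131925/5505.7 ≈ 23.96 °C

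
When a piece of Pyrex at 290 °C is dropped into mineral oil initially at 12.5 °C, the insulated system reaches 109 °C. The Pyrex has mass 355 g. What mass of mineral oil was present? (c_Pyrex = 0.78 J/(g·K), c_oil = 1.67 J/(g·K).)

m ≈ 311 g

Taking heat into each body as positive, Σ m c ΔT = 0:
355×0.78×(109 − 290) + m×1.67×(109 − 12.5) = 0
161.16 m = 50119
m = 50119/161.16 ≈ 311 g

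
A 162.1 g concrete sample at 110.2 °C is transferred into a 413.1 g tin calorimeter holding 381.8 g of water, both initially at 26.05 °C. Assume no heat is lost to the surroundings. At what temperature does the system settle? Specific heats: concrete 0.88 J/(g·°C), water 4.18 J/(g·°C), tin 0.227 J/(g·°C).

With ΣQ=0 the equilibrium temperature is the m·c-weighted mean:
T_f = (142.65*110.2 + 1595.9*26.05 + 93.77*26.05) / (142.65 + 1595.9 + 93.77)
    = 59736 / 1832.3 ≈ 32.60 °C

T_f ≈ 32.6 °C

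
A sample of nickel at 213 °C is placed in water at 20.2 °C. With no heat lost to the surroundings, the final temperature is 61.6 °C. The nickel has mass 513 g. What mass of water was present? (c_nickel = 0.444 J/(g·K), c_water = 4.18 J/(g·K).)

m ≈ 199 g

|Q_nickel| = |Q_water|:
513×0.444×(213 − 61.6) = m×4.18×(61.6 − 20.2)
173.05 m = 34485  ⇒  m ≈ 199.3 g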